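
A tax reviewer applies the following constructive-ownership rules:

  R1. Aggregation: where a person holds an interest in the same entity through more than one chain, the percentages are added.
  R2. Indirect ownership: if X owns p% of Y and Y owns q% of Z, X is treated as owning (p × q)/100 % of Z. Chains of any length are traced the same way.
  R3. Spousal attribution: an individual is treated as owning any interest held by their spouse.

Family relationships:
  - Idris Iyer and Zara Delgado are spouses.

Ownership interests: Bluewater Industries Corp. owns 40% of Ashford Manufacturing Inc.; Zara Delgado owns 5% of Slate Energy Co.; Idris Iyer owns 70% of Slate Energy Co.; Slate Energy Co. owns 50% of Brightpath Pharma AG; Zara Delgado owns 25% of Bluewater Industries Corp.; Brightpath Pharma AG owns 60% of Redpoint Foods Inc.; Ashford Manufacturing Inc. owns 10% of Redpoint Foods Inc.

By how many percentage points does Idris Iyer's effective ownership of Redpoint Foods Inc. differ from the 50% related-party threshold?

26.5

By spousal attribution (R3), Idris Iyer is treated as also owning Zara Delgado's interest in Slate Energy Co, giving 70% + 5% = 75%.
By spousal attribution (R3), Idris Iyer is treated as owning Zara Delgado's 25% interest in Bluewater Industries Corp.
Chain via Slate Energy Co. → Brightpath Pharma AG (R2): 75% × 50% × 60% = 22.5% of Redpoint Foods Inc.
Chain via Bluewater Industries Corp. → Ashford Manufacturing Inc. (R2): 25% × 40% × 10% = 1% of Redpoint Foods Inc.
Aggregating (R1): 22.5% + 1% = 23.5%.
23.5% falls short of the 50% threshold by 26.5 percentage points.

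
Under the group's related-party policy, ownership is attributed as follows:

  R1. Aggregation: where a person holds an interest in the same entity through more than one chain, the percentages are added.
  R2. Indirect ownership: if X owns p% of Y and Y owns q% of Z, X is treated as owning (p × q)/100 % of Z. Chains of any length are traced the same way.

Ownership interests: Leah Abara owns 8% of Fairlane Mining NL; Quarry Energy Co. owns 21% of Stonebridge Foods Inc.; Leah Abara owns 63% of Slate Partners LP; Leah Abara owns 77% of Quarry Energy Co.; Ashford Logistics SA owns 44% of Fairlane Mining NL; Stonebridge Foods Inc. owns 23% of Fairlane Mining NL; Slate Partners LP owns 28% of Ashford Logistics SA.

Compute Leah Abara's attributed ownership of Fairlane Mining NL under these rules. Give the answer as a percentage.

Chain via Quarry Energy Co. → Stonebridge Foods Inc. (R2): 77% × 21% × 23% = 3.7191% of Fairlane Mining NL.
Chain via Slate Partners LP → Ashford Logistics SA (R2): 63% × 28% × 44% = 7.7616% of Fairlane Mining NL.
Direct interest in Fairlane Mining NL: 8%.
Aggregating (R1): 3.7191% + 7.7616% + 8% = 19.4807%.

19.4807%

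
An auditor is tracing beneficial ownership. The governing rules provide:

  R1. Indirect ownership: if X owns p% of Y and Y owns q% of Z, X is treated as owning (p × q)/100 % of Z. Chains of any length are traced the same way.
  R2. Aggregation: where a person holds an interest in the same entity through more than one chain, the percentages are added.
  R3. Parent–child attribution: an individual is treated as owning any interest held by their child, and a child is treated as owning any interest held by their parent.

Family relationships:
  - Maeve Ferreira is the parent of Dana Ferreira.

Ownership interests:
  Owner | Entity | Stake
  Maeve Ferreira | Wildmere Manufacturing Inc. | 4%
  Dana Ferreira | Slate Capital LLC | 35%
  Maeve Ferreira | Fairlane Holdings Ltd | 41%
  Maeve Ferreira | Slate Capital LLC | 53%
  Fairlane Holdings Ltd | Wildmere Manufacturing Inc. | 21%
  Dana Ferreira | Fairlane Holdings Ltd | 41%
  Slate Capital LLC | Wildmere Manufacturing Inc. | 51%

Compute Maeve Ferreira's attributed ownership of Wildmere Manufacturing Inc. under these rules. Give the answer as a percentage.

By parent–child attribution (R3), Maeve Ferreira is treated as also owning Dana Ferreira's interest in Fairlane Holdings Ltd, giving 41% + 41% = 82%.
By parent–child attribution (R3), Maeve Ferreira is treated as also owning Dana Ferreira's interest in Slate Capital LLC, giving 53% + 35% = 88%.
Chain via Fairlane Holdings Ltd (R1): 82% × 21% = 17.22% of Wildmere Manufacturing Inc.
Chain via Slate Capital LLC (R1): 88% × 51% = 44.88% of Wildmere Manufacturing Inc.
Direct interest in Wildmere Manufacturing Inc: 4%.
Aggregating (R2): 17.22% + 44.88% + 4% = 66.1%.

66.1%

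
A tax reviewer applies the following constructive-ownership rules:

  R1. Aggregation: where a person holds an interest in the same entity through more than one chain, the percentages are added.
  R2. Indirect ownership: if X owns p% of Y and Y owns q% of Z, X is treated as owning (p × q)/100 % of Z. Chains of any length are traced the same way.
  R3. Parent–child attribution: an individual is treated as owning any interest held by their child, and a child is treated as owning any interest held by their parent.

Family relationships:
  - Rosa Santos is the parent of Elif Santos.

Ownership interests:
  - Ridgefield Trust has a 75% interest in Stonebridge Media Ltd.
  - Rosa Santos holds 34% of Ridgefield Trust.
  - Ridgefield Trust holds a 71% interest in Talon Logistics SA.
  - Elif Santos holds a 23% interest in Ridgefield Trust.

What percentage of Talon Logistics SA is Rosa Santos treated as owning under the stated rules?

40.47%

By parent–child attribution (R3), Rosa Santos is treated as also owning Elif Santos's interest in Ridgefield Trust, giving 34% + 23% = 57%.
Chain via Ridgefield Trust (R2): 57% × 71% = 40.47% of Talon Logistics SA.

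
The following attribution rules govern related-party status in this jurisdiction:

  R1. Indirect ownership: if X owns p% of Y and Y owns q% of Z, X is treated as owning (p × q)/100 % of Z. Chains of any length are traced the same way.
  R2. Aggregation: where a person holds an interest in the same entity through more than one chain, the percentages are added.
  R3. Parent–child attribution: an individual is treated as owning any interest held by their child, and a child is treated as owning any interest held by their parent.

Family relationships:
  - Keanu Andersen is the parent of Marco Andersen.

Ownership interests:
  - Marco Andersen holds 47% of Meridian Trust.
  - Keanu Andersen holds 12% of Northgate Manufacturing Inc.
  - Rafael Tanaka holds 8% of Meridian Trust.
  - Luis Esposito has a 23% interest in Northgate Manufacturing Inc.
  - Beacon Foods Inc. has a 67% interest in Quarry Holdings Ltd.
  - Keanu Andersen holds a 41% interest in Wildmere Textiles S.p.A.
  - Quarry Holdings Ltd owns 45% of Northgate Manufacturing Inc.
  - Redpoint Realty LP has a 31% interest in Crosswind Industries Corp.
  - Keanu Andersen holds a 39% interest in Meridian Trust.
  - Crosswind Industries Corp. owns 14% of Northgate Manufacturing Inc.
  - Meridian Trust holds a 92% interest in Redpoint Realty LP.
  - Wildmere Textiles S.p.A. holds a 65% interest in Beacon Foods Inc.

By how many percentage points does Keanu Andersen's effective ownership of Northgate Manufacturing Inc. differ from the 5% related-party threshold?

18.468783

By parent–child attribution (R3), Keanu Andersen is treated as also owning Marco Andersen's interest in Meridian Trust, giving 39% + 47% = 86%.
Chain via Meridian Trust → Redpoint Realty LP → Crosswind Industries Corp. (R1): 86% × 92% × 31% × 14% = 3.433808% of Northgate Manufacturing Inc.
Chain via Wildmere Textiles S.p.A. → Beacon Foods Inc. → Quarry Holdings Ltd (R1): 41% × 65% × 67% × 45% = 8.034975% of Northgate Manufacturing Inc.
Direct interest in Northgate Manufacturing Inc: 12%.
Aggregating (R2): 3.433808% + 8.034975% + 12% = 23.468783%.
23.468783% exceeds the 5% threshold by 18.468783 percentage points.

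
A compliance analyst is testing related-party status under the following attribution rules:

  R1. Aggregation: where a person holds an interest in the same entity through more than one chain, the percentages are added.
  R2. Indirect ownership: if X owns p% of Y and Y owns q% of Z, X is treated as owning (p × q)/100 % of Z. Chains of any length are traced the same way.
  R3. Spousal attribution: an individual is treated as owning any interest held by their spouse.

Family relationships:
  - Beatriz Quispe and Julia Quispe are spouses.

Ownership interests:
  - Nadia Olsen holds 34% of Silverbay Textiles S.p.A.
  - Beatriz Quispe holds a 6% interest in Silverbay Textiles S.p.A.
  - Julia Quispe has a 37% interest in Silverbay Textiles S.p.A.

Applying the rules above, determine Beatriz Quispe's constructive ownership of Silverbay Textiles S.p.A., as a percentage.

43%

By spousal attribution (R3), Beatriz Quispe is treated as also owning Julia Quispe's interest in Silverbay Textiles S.p.A, giving 6% + 37% = 43%.
Direct interest in Silverbay Textiles S.p.A: 43%.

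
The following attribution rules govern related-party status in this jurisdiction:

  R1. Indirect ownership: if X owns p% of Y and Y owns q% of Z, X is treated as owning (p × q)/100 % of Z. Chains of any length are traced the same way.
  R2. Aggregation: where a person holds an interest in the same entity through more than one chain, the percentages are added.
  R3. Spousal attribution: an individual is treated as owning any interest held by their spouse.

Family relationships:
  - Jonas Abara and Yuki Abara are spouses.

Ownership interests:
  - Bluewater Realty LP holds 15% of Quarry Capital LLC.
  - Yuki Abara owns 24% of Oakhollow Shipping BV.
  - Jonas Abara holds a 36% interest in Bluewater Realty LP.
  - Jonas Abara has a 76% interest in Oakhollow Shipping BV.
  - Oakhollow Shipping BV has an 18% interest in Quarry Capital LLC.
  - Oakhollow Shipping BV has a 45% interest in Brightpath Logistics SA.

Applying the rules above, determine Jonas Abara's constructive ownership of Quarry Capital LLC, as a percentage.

By spousal attribution (R3), Jonas Abara is treated as also owning Yuki Abara's interest in Oakhollow Shipping BV, giving 76% + 24% = 100%.
Chain via Bluewater Realty LP (R1): 36% × 15% = 5.4% of Quarry Capital LLC.
Chain via Oakhollow Shipping BV (R1): 100% × 18% = 18% of Quarry Capital LLC.
Aggregating (R2): 5.4% + 18% = 23.4%.

23.4%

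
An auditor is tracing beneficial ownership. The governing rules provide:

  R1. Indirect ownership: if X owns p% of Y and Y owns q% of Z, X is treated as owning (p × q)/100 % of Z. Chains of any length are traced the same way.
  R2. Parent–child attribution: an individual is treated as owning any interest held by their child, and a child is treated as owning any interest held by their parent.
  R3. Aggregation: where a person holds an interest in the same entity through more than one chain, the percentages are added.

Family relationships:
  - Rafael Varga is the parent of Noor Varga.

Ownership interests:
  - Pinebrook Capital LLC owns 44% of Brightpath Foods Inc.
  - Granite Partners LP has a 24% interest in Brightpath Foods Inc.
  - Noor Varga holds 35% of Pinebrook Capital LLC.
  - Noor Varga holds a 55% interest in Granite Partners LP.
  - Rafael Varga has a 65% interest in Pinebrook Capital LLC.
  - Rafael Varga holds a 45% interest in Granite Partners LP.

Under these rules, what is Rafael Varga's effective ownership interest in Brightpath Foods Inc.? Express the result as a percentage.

68%

By parent–child attribution (R2), Rafael Varga is treated as also owning Noor Varga's interest in Granite Partners LP, giving 45% + 55% = 100%.
By parent–child attribution (R2), Rafael Varga is treated as also owning Noor Varga's interest in Pinebrook Capital LLC, giving 65% + 35% = 100%.
Chain via Granite Partners LP (R1): 100% × 24% = 24% of Brightpath Foods Inc.
Chain via Pinebrook Capital LLC (R1): 100% × 44% = 44% of Brightpath Foods Inc.
Aggregating (R3): 24% + 44% = 68%.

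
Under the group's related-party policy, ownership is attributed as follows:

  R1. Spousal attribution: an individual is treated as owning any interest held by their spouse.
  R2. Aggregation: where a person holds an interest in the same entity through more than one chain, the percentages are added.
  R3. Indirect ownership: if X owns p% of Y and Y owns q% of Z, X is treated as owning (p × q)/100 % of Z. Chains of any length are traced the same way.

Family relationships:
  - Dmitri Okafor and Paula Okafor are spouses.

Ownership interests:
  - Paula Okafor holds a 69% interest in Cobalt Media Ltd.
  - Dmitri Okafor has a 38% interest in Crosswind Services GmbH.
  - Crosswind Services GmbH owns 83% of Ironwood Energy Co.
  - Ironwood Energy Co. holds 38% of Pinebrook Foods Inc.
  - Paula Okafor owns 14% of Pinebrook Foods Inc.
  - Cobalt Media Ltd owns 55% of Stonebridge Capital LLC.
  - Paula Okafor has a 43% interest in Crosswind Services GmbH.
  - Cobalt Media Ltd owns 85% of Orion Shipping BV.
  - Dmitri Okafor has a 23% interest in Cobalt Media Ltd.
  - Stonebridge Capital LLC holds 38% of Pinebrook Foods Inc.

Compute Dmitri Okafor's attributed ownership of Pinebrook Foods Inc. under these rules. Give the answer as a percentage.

58.7754%

By spousal attribution (R1), Dmitri Okafor is treated as also owning Paula Okafor's interest in Cobalt Media Ltd, giving 23% + 69% = 92%.
By spousal attribution (R1), Dmitri Okafor is treated as also owning Paula Okafor's interest in Crosswind Services GmbH, giving 38% + 43% = 81%.
By spousal attribution (R1), Dmitri Okafor is treated as owning Paula Okafor's 14% interest in Pinebrook Foods Inc.
Chain via Cobalt Media Ltd → Stonebridge Capital LLC (R3): 92% × 55% × 38% = 19.228% of Pinebrook Foods Inc.
Chain via Crosswind Services GmbH → Ironwood Energy Co. (R3): 81% × 83% × 38% = 25.5474% of Pinebrook Foods Inc.
Direct interest in Pinebrook Foods Inc: 14%.
Aggregating (R2): 19.228% + 25.5474% + 14% = 58.7754%.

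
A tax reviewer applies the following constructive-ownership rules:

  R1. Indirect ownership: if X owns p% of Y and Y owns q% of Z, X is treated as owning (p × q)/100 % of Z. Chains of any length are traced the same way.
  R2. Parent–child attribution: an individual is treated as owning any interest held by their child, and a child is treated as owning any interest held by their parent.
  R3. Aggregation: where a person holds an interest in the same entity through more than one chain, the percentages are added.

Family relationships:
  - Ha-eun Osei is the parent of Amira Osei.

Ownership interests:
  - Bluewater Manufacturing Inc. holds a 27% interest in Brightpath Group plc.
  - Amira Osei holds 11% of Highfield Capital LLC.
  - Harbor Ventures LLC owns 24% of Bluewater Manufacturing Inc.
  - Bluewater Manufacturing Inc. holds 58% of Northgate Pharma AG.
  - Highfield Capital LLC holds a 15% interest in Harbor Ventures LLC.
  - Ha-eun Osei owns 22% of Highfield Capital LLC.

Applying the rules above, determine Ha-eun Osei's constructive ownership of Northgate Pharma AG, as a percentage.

By parent–child attribution (R2), Ha-eun Osei is treated as also owning Amira Osei's interest in Highfield Capital LLC, giving 22% + 11% = 33%.
Chain via Highfield Capital LLC → Harbor Ventures LLC → Bluewater Manufacturing Inc. (R1): 33% × 15% × 24% × 58% = 0.68904% of Northgate Pharma AG.

0.68904%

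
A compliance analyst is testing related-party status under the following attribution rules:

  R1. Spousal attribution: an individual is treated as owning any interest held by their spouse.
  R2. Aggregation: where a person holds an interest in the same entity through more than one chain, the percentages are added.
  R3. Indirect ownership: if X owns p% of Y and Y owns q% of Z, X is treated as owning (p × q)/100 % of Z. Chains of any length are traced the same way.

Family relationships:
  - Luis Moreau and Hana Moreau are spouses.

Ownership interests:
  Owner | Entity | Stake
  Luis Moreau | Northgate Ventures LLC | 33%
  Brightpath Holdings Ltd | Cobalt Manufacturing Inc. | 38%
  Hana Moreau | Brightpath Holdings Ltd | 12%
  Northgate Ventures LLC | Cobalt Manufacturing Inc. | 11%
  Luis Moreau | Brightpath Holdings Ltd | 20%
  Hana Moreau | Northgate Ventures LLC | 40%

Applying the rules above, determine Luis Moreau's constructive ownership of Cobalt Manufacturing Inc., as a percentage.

20.19%

By spousal attribution (R1), Luis Moreau is treated as also owning Hana Moreau's interest in Northgate Ventures LLC, giving 33% + 40% = 73%.
By spousal attribution (R1), Luis Moreau is treated as also owning Hana Moreau's interest in Brightpath Holdings Ltd, giving 20% + 12% = 32%.
Chain via Northgate Ventures LLC (R3): 73% × 11% = 8.03% of Cobalt Manufacturing Inc.
Chain via Brightpath Holdings Ltd (R3): 32% × 38% = 12.16% of Cobalt Manufacturing Inc.
Aggregating (R2): 8.03% + 12.16% = 20.19%.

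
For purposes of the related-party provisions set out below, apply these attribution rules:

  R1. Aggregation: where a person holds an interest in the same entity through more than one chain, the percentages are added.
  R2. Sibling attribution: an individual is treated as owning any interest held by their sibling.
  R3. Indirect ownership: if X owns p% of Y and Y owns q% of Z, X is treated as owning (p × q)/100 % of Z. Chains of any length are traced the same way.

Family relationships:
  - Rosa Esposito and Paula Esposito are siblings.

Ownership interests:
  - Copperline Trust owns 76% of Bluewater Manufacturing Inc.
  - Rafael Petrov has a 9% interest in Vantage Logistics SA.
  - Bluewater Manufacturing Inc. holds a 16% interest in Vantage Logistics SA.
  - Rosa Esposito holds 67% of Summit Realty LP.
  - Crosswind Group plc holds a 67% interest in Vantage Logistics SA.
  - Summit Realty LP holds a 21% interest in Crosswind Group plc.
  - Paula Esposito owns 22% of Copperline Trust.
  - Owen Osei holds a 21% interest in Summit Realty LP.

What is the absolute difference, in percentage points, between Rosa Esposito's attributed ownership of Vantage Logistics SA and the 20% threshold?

7.8979

By sibling attribution (R2), Rosa Esposito is treated as owning Paula Esposito's 22% interest in Copperline Trust.
Chain via Summit Realty LP → Crosswind Group plc (R3): 67% × 21% × 67% = 9.4269% of Vantage Logistics SA.
Chain via Copperline Trust → Bluewater Manufacturing Inc. (R3): 22% × 76% × 16% = 2.6752% of Vantage Logistics SA.
Aggregating (R1): 9.4269% + 2.6752% = 12.1021%.
12.1021% falls short of the 20% threshold by 7.8979 percentage points.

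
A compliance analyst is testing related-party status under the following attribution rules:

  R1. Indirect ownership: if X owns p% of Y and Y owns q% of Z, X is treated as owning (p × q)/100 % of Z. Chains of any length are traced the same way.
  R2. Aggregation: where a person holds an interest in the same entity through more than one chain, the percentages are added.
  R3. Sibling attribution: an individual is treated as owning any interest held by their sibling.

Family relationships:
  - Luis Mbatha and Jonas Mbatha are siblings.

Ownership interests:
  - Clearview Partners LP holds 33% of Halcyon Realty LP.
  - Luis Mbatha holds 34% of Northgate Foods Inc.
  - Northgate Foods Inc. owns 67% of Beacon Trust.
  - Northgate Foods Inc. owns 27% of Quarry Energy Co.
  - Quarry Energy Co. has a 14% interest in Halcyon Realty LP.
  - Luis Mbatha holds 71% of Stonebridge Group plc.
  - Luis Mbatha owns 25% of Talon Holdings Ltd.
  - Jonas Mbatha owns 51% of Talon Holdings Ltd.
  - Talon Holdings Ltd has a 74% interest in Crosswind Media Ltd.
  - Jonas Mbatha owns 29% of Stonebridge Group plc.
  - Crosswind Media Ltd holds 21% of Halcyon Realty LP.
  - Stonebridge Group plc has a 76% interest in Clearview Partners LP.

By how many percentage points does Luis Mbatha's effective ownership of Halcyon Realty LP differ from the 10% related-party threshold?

By sibling attribution (R3), Luis Mbatha is treated as also owning Jonas Mbatha's interest in Stonebridge Group plc, giving 71% + 29% = 100%.
By sibling attribution (R3), Luis Mbatha is treated as also owning Jonas Mbatha's interest in Talon Holdings Ltd, giving 25% + 51% = 76%.
Chain via Stonebridge Group plc → Clearview Partners LP (R1): 100% × 76% × 33% = 25.08% of Halcyon Realty LP.
Chain via Talon Holdings Ltd → Crosswind Media Ltd (R1): 76% × 74% × 21% = 11.8104% of Halcyon Realty LP.
Chain via Northgate Foods Inc. → Quarry Energy Co. (R1): 34% × 27% × 14% = 1.2852% of Halcyon Realty LP.
Aggregating (R2): 25.08% + 11.8104% + 1.2852% = 38.1756%.
38.1756% exceeds the 10% threshold by 28.1756 percentage points.

28.1756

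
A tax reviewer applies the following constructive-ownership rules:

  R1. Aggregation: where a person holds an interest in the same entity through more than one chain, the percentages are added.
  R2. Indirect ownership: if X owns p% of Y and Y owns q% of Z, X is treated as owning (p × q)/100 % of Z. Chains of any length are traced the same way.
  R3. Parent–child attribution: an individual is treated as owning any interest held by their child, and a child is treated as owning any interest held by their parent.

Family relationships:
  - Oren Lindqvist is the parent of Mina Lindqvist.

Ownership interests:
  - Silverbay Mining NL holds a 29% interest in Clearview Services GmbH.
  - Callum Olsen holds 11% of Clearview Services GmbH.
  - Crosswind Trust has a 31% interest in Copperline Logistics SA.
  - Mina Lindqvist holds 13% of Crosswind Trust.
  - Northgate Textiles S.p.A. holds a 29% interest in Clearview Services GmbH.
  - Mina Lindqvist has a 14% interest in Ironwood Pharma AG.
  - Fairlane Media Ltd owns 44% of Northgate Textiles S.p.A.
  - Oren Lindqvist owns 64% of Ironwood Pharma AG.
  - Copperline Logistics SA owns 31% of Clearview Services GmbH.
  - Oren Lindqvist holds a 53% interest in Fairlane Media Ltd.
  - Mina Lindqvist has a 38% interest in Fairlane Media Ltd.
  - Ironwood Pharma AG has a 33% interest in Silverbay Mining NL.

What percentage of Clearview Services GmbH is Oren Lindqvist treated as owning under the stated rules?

20.3255%

By parent–child attribution (R3), Oren Lindqvist is treated as also owning Mina Lindqvist's interest in Fairlane Media Ltd, giving 53% + 38% = 91%.
By parent–child attribution (R3), Oren Lindqvist is treated as also owning Mina Lindqvist's interest in Ironwood Pharma AG, giving 64% + 14% = 78%.
By parent–child attribution (R3), Oren Lindqvist is treated as owning Mina Lindqvist's 13% interest in Crosswind Trust.
Chain via Fairlane Media Ltd → Northgate Textiles S.p.A. (R2): 91% × 44% × 29% = 11.6116% of Clearview Services GmbH.
Chain via Ironwood Pharma AG → Silverbay Mining NL (R2): 78% × 33% × 29% = 7.4646% of Clearview Services GmbH.
Chain via Crosswind Trust → Copperline Logistics SA (R2): 13% × 31% × 31% = 1.2493% of Clearview Services GmbH.
Aggregating (R1): 11.6116% + 7.4646% + 1.2493% = 20.3255%.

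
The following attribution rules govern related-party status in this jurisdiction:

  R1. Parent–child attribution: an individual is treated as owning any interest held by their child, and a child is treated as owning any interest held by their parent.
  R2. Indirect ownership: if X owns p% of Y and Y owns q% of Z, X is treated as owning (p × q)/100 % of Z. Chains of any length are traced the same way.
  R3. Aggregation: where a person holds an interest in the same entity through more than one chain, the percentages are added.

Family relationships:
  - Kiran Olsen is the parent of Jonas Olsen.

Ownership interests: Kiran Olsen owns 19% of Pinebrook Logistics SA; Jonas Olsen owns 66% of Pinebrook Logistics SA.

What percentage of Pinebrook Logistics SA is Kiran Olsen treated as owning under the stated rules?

85%

By parent–child attribution (R1), Kiran Olsen is treated as also owning Jonas Olsen's interest in Pinebrook Logistics SA, giving 19% + 66% = 85%.
Direct interest in Pinebrook Logistics SA: 85%.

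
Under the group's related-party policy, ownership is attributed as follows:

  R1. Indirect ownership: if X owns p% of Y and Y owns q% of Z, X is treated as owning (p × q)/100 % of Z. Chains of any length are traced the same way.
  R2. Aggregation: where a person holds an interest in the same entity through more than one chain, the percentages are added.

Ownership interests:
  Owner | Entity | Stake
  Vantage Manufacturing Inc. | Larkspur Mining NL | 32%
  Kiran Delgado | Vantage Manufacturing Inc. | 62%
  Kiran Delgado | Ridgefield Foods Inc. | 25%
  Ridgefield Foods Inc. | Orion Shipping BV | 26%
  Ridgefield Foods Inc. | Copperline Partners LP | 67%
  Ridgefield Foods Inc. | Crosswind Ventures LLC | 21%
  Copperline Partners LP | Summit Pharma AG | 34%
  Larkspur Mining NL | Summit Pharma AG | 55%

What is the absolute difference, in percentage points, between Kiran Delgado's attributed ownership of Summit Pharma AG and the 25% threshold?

8.393

Chain via Vantage Manufacturing Inc. → Larkspur Mining NL (R1): 62% × 32% × 55% = 10.912% of Summit Pharma AG.
Chain via Ridgefield Foods Inc. → Copperline Partners LP (R1): 25% × 67% × 34% = 5.695% of Summit Pharma AG.
Aggregating (R2): 10.912% + 5.695% = 16.607%.
16.607% falls short of the 25% threshold by 8.393 percentage points.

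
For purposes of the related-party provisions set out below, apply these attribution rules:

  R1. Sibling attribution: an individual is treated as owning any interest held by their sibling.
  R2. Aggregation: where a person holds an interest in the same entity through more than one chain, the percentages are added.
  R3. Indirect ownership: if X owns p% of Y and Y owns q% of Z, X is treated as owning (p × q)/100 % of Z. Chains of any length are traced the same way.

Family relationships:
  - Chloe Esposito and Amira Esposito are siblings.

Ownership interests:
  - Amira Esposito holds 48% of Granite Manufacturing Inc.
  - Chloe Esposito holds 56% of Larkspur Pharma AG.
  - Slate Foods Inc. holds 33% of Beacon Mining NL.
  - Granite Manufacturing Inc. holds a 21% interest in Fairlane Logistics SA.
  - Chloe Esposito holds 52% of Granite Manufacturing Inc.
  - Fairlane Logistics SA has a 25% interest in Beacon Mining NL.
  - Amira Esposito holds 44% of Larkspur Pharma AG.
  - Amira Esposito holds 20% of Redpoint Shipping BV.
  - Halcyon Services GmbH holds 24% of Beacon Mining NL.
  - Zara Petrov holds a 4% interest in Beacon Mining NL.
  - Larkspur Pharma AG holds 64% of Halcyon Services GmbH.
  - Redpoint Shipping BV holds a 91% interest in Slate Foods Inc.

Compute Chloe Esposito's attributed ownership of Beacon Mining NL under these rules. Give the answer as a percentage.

By sibling attribution (R1), Chloe Esposito is treated as also owning Amira Esposito's interest in Granite Manufacturing Inc, giving 52% + 48% = 100%.
By sibling attribution (R1), Chloe Esposito is treated as also owning Amira Esposito's interest in Larkspur Pharma AG, giving 56% + 44% = 100%.
By sibling attribution (R1), Chloe Esposito is treated as owning Amira Esposito's 20% interest in Redpoint Shipping BV.
Chain via Granite Manufacturing Inc. → Fairlane Logistics SA (R3): 100% × 21% × 25% = 5.25% of Beacon Mining NL.
Chain via Larkspur Pharma AG → Halcyon Services GmbH (R3): 100% × 64% × 24% = 15.36% of Beacon Mining NL.
Chain via Redpoint Shipping BV → Slate Foods Inc. (R3): 20% × 91% × 33% = 6.006% of Beacon Mining NL.
Aggregating (R2): 5.25% + 15.36% + 6.006% = 26.616%.

26.616%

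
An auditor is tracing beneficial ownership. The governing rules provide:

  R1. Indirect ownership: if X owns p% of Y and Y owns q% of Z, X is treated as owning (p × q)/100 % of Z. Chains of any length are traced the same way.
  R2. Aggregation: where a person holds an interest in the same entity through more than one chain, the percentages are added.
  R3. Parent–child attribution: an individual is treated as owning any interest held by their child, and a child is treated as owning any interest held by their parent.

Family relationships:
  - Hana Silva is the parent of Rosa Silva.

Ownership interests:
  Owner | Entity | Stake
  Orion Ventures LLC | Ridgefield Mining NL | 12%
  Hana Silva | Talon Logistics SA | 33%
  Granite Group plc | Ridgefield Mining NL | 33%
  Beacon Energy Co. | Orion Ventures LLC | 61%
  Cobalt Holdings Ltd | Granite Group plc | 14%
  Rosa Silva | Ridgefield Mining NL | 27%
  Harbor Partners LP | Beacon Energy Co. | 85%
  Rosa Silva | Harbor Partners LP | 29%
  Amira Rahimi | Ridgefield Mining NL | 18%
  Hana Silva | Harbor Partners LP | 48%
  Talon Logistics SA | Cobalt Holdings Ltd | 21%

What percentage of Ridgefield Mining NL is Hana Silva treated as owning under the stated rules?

32.111106%

By parent–child attribution (R3), Hana Silva is treated as also owning Rosa Silva's interest in Harbor Partners LP, giving 48% + 29% = 77%.
By parent–child attribution (R3), Hana Silva is treated as owning Rosa Silva's 27% interest in Ridgefield Mining NL.
Chain via Harbor Partners LP → Beacon Energy Co. → Orion Ventures LLC (R1): 77% × 85% × 61% × 12% = 4.79094% of Ridgefield Mining NL.
Chain via Talon Logistics SA → Cobalt Holdings Ltd → Granite Group plc (R1): 33% × 21% × 14% × 33% = 0.320166% of Ridgefield Mining NL.
Direct interest in Ridgefield Mining NL: 27%.
Aggregating (R2): 4.79094% + 0.320166% + 27% = 32.111106%.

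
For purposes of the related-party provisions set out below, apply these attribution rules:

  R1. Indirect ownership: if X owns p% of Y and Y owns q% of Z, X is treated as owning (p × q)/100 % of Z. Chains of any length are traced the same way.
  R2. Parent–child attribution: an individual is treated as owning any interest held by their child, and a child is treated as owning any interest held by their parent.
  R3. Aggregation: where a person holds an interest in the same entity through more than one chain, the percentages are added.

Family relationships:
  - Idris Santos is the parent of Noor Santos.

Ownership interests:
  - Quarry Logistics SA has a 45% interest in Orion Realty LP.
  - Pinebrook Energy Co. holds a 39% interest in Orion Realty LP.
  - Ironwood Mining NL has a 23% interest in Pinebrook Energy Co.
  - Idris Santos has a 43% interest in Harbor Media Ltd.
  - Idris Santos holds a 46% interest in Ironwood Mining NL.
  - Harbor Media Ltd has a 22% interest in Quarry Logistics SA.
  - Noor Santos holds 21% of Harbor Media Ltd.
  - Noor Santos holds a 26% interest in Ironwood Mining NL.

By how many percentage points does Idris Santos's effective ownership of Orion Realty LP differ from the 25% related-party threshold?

12.2056

By parent–child attribution (R2), Idris Santos is treated as also owning Noor Santos's interest in Harbor Media Ltd, giving 43% + 21% = 64%.
By parent–child attribution (R2), Idris Santos is treated as also owning Noor Santos's interest in Ironwood Mining NL, giving 46% + 26% = 72%.
Chain via Harbor Media Ltd → Quarry Logistics SA (R1): 64% × 22% × 45% = 6.336% of Orion Realty LP.
Chain via Ironwood Mining NL → Pinebrook Energy Co. (R1): 72% × 23% × 39% = 6.4584% of Orion Realty LP.
Aggregating (R3): 6.336% + 6.4584% = 12.7944%.
12.7944% falls short of the 25% threshold by 12.2056 percentage points.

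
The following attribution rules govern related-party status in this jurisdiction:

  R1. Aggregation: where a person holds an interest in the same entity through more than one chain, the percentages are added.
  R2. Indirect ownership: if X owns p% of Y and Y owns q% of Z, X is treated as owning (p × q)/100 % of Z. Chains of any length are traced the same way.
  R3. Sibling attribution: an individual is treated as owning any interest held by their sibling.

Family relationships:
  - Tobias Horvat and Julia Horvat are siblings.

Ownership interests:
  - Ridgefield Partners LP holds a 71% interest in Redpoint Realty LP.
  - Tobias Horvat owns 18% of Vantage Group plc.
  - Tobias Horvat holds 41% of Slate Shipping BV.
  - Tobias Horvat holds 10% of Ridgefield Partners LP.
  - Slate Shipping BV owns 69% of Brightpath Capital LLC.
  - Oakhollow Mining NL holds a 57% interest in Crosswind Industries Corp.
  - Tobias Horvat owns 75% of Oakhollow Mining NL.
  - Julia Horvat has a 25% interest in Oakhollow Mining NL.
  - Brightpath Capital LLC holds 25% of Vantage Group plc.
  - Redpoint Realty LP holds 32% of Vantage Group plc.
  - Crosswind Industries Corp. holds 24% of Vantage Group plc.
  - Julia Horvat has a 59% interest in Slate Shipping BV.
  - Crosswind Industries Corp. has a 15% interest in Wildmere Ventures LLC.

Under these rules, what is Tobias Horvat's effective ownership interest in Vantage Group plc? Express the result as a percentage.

51.202%

By sibling attribution (R3), Tobias Horvat is treated as also owning Julia Horvat's interest in Slate Shipping BV, giving 41% + 59% = 100%.
By sibling attribution (R3), Tobias Horvat is treated as also owning Julia Horvat's interest in Oakhollow Mining NL, giving 75% + 25% = 100%.
Chain via Slate Shipping BV → Brightpath Capital LLC (R2): 100% × 69% × 25% = 17.25% of Vantage Group plc.
Chain via Oakhollow Mining NL → Crosswind Industries Corp. (R2): 100% × 57% × 24% = 13.68% of Vantage Group plc.
Chain via Ridgefield Partners LP → Redpoint Realty LP (R2): 10% × 71% × 32% = 2.272% of Vantage Group plc.
Direct interest in Vantage Group plc: 18%.
Aggregating (R1): 17.25% + 13.68% + 2.272% + 18% = 51.202%.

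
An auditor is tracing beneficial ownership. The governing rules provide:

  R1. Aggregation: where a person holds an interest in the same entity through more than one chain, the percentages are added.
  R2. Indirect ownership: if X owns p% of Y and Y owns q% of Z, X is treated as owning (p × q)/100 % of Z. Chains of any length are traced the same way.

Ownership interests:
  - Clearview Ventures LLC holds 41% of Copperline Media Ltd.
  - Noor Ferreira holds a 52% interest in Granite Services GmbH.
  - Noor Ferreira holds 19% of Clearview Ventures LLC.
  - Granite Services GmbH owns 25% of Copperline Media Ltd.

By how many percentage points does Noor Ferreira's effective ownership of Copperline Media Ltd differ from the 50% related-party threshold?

Chain via Granite Services GmbH (R2): 52% × 25% = 13% of Copperline Media Ltd.
Chain via Clearview Ventures LLC (R2): 19% × 41% = 7.79% of Copperline Media Ltd.
Aggregating (R1): 13% + 7.79% = 20.79%.
20.79% falls short of the 50% threshold by 29.21 percentage points.

29.21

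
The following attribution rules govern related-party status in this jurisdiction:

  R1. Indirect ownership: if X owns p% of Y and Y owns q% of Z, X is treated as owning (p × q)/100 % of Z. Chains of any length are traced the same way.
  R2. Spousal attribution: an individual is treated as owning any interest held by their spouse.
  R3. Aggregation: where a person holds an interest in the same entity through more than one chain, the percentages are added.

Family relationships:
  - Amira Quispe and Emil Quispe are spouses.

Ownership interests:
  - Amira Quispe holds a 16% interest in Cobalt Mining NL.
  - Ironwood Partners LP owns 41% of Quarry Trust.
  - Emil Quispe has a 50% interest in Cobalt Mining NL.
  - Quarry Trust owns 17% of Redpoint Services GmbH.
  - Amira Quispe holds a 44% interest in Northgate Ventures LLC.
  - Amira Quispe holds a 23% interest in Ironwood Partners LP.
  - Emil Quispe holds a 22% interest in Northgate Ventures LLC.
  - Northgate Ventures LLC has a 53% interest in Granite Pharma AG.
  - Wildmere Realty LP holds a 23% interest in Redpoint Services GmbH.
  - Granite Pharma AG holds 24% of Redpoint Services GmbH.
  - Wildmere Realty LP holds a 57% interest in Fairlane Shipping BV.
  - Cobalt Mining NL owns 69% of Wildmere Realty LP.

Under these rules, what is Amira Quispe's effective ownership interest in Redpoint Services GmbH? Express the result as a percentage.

By spousal attribution (R2), Amira Quispe is treated as also owning Emil Quispe's interest in Northgate Ventures LLC, giving 44% + 22% = 66%.
By spousal attribution (R2), Amira Quispe is treated as also owning Emil Quispe's interest in Cobalt Mining NL, giving 16% + 50% = 66%.
Chain via Northgate Ventures LLC → Granite Pharma AG (R1): 66% × 53% × 24% = 8.3952% of Redpoint Services GmbH.
Chain via Cobalt Mining NL → Wildmere Realty LP (R1): 66% × 69% × 23% = 10.4742% of Redpoint Services GmbH.
Chain via Ironwood Partners LP → Quarry Trust (R1): 23% × 41% × 17% = 1.6031% of Redpoint Services GmbH.
Aggregating (R3): 8.3952% + 10.4742% + 1.6031% = 20.4725%.

20.4725%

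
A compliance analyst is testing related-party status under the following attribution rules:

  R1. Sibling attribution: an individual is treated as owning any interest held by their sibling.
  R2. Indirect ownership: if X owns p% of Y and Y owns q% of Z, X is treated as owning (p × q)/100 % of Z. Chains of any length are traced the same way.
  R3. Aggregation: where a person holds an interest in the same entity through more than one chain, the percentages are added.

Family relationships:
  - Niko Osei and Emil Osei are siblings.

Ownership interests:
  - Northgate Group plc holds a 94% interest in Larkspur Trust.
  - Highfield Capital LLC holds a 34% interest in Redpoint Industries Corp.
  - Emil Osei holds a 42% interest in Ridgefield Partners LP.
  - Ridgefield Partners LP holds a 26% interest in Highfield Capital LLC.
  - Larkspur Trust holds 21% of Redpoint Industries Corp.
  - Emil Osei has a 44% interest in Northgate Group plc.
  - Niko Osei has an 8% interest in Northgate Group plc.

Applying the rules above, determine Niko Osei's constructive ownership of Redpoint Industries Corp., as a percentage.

13.9776%

By sibling attribution (R1), Niko Osei is treated as also owning Emil Osei's interest in Northgate Group plc, giving 8% + 44% = 52%.
By sibling attribution (R1), Niko Osei is treated as owning Emil Osei's 42% interest in Ridgefield Partners LP.
Chain via Northgate Group plc → Larkspur Trust (R2): 52% × 94% × 21% = 10.2648% of Redpoint Industries Corp.
Chain via Ridgefield Partners LP → Highfield Capital LLC (R2): 42% × 26% × 34% = 3.7128% of Redpoint Industries Corp.
Aggregating (R3): 10.2648% + 3.7128% = 13.9776%.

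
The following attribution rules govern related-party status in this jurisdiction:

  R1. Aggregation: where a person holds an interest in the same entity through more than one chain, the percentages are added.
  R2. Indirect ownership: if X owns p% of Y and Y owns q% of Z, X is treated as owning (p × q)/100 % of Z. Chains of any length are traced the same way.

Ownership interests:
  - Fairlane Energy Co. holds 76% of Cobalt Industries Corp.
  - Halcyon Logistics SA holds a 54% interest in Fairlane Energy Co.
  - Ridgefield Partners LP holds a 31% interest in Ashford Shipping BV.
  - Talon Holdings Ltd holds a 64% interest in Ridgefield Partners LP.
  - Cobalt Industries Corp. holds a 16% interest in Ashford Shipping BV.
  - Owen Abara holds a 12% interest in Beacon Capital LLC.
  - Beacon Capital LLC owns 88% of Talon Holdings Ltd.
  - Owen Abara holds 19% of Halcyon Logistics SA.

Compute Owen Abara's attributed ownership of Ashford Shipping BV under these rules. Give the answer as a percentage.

3.34272%

Chain via Halcyon Logistics SA → Fairlane Energy Co. → Cobalt Industries Corp. (R2): 19% × 54% × 76% × 16% = 1.247616% of Ashford Shipping BV.
Chain via Beacon Capital LLC → Talon Holdings Ltd → Ridgefield Partners LP (R2): 12% × 88% × 64% × 31% = 2.095104% of Ashford Shipping BV.
Aggregating (R1): 1.247616% + 2.095104% = 3.34272%.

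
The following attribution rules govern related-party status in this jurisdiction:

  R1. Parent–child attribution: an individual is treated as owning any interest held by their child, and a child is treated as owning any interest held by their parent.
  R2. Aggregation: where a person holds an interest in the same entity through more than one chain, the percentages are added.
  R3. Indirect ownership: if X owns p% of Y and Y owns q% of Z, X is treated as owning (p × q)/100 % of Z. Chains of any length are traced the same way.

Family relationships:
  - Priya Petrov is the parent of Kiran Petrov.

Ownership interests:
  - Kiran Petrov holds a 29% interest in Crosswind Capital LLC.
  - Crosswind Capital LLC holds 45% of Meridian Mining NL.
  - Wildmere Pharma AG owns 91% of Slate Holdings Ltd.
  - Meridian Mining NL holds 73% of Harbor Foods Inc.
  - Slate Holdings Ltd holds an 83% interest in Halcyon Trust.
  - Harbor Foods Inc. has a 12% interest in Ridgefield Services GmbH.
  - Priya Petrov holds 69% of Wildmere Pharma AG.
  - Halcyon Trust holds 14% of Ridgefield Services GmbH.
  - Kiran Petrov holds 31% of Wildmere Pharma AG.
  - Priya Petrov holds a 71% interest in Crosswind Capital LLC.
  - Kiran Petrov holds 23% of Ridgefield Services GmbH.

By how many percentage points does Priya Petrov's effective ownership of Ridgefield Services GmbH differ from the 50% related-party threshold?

By parent–child attribution (R1), Priya Petrov is treated as also owning Kiran Petrov's interest in Wildmere Pharma AG, giving 69% + 31% = 100%.
By parent–child attribution (R1), Priya Petrov is treated as also owning Kiran Petrov's interest in Crosswind Capital LLC, giving 71% + 29% = 100%.
By parent–child attribution (R1), Priya Petrov is treated as owning Kiran Petrov's 23% interest in Ridgefield Services GmbH.
Chain via Wildmere Pharma AG → Slate Holdings Ltd → Halcyon Trust (R3): 100% × 91% × 83% × 14% = 10.5742% of Ridgefield Services GmbH.
Chain via Crosswind Capital LLC → Meridian Mining NL → Harbor Foods Inc. (R3): 100% × 45% × 73% × 12% = 3.942% of Ridgefield Services GmbH.
Direct interest in Ridgefield Services GmbH: 23%.
Aggregating (R2): 10.5742% + 3.942% + 23% = 37.5162%.
37.5162% falls short of the 50% threshold by 12.4838 percentage points.

12.4838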